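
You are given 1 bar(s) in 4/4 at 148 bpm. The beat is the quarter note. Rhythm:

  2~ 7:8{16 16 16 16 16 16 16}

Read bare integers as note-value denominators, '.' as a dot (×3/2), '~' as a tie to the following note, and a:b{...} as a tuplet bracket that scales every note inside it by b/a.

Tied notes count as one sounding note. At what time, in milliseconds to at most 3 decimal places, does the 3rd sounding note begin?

note 3 onset = 18/7b = 1042.471ms

1. 0.0ms @ 0 + 926.641ms (16/7)
2. 926.641ms @ 16/7 + 115.83ms (2/7)
3. 1042.471ms @ 18/7 + 115.83ms (2/7)
4. 1158.301ms @ 20/7 + 115.83ms (2/7)
5. 1274.131ms @ 22/7 + 115.83ms (2/7)
6. 1389.961ms @ 24/7 + 115.83ms (2/7)
7. 1505.792ms @ 26/7 + 115.83ms (2/7)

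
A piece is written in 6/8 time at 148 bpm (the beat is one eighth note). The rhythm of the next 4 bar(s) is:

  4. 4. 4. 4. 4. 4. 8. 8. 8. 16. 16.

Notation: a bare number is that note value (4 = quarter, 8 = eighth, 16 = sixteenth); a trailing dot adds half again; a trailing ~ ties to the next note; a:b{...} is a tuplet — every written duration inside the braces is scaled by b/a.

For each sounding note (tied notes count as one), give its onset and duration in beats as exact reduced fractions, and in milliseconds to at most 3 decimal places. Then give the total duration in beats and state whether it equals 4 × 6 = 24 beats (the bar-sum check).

1) 0.0ms=0b +1216.216ms=3b
2) 1216.216ms=3b +1216.216ms=3b
3) 2432.432ms=6b +1216.216ms=3b
4) 3648.649ms=9b +1216.216ms=3b
5) 4864.865ms=12b +1216.216ms=3b
6) 6081.081ms=15b +1216.216ms=3b
7) 7297.297ms=18b +608.108ms=3/2b
8) 7905.405ms=39/2b +608.108ms=3/2b
9) 8513.514ms=21b +608.108ms=3/2b
10) 9121.622ms=45/2b +304.054ms=3/4b
11) 9425.676ms=93/4b +304.054ms=3/4b
Σ=24b of 24 (148bpm 6/8) — PASS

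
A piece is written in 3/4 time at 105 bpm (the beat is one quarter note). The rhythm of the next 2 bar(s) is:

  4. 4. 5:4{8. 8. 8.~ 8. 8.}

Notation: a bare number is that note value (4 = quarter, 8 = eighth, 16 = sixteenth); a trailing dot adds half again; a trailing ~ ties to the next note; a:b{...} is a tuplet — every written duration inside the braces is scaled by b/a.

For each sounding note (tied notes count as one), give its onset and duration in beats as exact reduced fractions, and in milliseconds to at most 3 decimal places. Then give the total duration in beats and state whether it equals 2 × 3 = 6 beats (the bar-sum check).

1) 0.0ms=0b +857.143ms=3/2b
2) 857.143ms=3/2b +857.143ms=3/2b
3) 1714.286ms=3b +342.857ms=3/5b
4) 2057.143ms=18/5b +342.857ms=3/5b
5) 2400.0ms=21/5b +685.714ms=6/5b
6) 3085.714ms=27/5b +342.857ms=3/5b
Σ=6b of 6 (105bpm 3/4) — PASS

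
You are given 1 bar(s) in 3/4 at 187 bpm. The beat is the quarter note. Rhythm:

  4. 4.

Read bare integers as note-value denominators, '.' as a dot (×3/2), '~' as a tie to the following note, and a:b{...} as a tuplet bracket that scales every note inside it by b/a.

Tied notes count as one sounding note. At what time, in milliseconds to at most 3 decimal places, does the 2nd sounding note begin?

note 2 onset = 3/2b = 481.283ms

1. 0.0ms @ 0 + 481.283ms (3/2)
2. 481.283ms @ 3/2 + 481.283ms (3/2)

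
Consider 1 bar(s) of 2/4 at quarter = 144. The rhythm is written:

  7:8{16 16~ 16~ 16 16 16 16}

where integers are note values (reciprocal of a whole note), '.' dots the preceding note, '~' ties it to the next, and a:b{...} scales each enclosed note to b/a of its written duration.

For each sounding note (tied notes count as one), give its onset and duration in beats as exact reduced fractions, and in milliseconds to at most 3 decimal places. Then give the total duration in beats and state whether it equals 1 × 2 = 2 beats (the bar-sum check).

1) 0.0ms=0b +119.048ms=2/7b
2) 119.048ms=2/7b +357.143ms=6/7b
3) 476.19ms=8/7b +119.048ms=2/7b
4) 595.238ms=10/7b +119.048ms=2/7b
5) 714.286ms=12/7b +119.048ms=2/7b
Σ=2b of 2 (144bpm 2/4) — PASS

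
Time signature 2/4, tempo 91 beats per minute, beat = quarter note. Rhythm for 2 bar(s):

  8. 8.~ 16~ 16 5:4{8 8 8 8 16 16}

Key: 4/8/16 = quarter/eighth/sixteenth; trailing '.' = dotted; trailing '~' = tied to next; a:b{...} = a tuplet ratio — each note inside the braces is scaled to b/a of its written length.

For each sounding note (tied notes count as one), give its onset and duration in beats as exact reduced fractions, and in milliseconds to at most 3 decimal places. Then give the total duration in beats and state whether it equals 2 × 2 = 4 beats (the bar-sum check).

1) 0.0ms=0b +494.505ms=3/4b
2) 494.505ms=3/4b +824.176ms=5/4b
3) 1318.681ms=2b +263.736ms=2/5b
4) 1582.418ms=12/5b +263.736ms=2/5b
5) 1846.154ms=14/5b +263.736ms=2/5b
6) 2109.89ms=16/5b +263.736ms=2/5b
7) 2373.626ms=18/5b +131.868ms=1/5b
8) 2505.495ms=19/5b +131.868ms=1/5b
Σ=4b of 4 (91bpm 2/4) — PASS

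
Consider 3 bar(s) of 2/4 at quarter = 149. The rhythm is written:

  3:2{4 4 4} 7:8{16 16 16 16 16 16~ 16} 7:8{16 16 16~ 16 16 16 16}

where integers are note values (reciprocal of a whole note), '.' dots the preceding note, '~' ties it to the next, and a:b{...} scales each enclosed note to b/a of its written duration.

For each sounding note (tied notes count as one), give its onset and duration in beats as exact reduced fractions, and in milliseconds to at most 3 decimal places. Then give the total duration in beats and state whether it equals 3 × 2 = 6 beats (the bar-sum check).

1) 0.0ms=0b +268.456ms=2/3b
2) 268.456ms=2/3b +268.456ms=2/3b
3) 536.913ms=4/3b +268.456ms=2/3b
4) 805.369ms=2b +115.053ms=2/7b
5) 920.422ms=16/7b +115.053ms=2/7b
6) 1035.475ms=18/7b +115.053ms=2/7b
7) 1150.527ms=20/7b +115.053ms=2/7b
8) 1265.58ms=22/7b +115.053ms=2/7b
9) 1380.633ms=24/7b +230.105ms=4/7b
10) 1610.738ms=4b +115.053ms=2/7b
11) 1725.791ms=30/7b +115.053ms=2/7b
12) 1840.844ms=32/7b +230.105ms=4/7b
13) 2070.949ms=36/7b +115.053ms=2/7b
14) 2186.002ms=38/7b +115.053ms=2/7b
15) 2301.055ms=40/7b +115.053ms=2/7b
Σ=6b of 6 (149bpm 2/4) — PASS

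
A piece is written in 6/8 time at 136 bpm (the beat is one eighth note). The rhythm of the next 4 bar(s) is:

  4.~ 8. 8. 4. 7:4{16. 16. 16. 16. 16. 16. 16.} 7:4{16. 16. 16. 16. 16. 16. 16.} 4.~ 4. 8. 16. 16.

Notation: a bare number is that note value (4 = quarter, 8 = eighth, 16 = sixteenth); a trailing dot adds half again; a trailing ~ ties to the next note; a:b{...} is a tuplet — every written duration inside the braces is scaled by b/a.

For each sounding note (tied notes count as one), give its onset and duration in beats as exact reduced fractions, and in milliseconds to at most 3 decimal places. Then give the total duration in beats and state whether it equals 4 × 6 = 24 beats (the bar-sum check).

1) 0.0ms=0b +1985.294ms=9/2b
2) 1985.294ms=9/2b +661.765ms=3/2b
3) 2647.059ms=6b +1323.529ms=3b
4) 3970.588ms=9b +189.076ms=3/7b
5) 4159.664ms=66/7b +189.076ms=3/7b
6) 4348.739ms=69/7b +189.076ms=3/7b
7) 4537.815ms=72/7b +189.076ms=3/7b
8) 4726.891ms=75/7b +189.076ms=3/7b
9) 4915.966ms=78/7b +189.076ms=3/7b
10) 5105.042ms=81/7b +189.076ms=3/7b
11) 5294.118ms=12b +189.076ms=3/7b
12) 5483.193ms=87/7b +189.076ms=3/7b
13) 5672.269ms=90/7b +189.076ms=3/7b
14) 5861.345ms=93/7b +189.076ms=3/7b
15) 6050.42ms=96/7b +189.076ms=3/7b
16) 6239.496ms=99/7b +189.076ms=3/7b
17) 6428.571ms=102/7b +189.076ms=3/7b
18) 6617.647ms=15b +2647.059ms=6b
19) 9264.706ms=21b +661.765ms=3/2b
20) 9926.471ms=45/2b +330.882ms=3/4b
21) 10257.353ms=93/4b +330.882ms=3/4b
Σ=24b of 24 (136bpm 6/8) — PASS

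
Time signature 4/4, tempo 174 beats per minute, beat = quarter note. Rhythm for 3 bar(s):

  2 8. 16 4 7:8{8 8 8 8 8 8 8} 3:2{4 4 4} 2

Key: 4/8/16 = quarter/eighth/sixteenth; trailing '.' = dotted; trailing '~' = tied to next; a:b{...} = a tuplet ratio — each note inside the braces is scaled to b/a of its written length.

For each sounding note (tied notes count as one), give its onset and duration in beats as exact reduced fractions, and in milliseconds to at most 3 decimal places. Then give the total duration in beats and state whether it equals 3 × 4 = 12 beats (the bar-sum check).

1) 0.0ms=0b +689.655ms=2b
2) 689.655ms=2b +258.621ms=3/4b
3) 948.276ms=11/4b +86.207ms=1/4b
4) 1034.483ms=3b +344.828ms=1b
5) 1379.31ms=4b +197.044ms=4/7b
6) 1576.355ms=32/7b +197.044ms=4/7b
7) 1773.399ms=36/7b +197.044ms=4/7b
8) 1970.443ms=40/7b +197.044ms=4/7b
9) 2167.488ms=44/7b +197.044ms=4/7b
10) 2364.532ms=48/7b +197.044ms=4/7b
11) 2561.576ms=52/7b +197.044ms=4/7b
12) 2758.621ms=8b +229.885ms=2/3b
13) 2988.506ms=26/3b +229.885ms=2/3b
14) 3218.391ms=28/3b +229.885ms=2/3b
15) 3448.276ms=10b +689.655ms=2b
Σ=12b of 12 (174bpm 4/4) — PASS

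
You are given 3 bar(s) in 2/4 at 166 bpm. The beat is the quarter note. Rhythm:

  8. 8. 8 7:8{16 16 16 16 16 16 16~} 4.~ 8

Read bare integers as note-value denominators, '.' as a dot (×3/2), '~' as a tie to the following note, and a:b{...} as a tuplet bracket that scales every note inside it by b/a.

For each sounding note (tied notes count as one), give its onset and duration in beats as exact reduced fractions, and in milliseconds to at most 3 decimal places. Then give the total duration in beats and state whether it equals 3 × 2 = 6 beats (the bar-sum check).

1) 0.0ms=0b +271.084ms=3/4b
2) 271.084ms=3/4b +271.084ms=3/4b
3) 542.169ms=3/2b +180.723ms=1/2b
4) 722.892ms=2b +103.27ms=2/7b
5) 826.162ms=16/7b +103.27ms=2/7b
6) 929.432ms=18/7b +103.27ms=2/7b
7) 1032.702ms=20/7b +103.27ms=2/7b
8) 1135.972ms=22/7b +103.27ms=2/7b
9) 1239.243ms=24/7b +103.27ms=2/7b
10) 1342.513ms=26/7b +826.162ms=16/7b
Σ=6b of 6 (166bpm 2/4) — PASS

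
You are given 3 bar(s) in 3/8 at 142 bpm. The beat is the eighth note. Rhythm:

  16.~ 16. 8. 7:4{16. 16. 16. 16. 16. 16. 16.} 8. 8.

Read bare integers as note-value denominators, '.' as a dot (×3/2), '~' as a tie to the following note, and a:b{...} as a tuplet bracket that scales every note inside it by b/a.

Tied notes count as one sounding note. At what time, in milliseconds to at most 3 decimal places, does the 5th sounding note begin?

1. 0.0ms @ 0 + 633.803ms (3/2)
2. 633.803ms @ 3/2 + 633.803ms (3/2)
3. 1267.606ms @ 3 + 181.087ms (3/7)
4. 1448.692ms @ 24/7 + 181.087ms (3/7)
5. 1629.779ms @ 27/7 + 181.087ms (3/7)
6. 1810.865ms @ 30/7 + 181.087ms (3/7)
7. 1991.952ms @ 33/7 + 181.087ms (3/7)
8. 2173.038ms @ 36/7 + 181.087ms (3/7)
9. 2354.125ms @ 39/7 + 181.087ms (3/7)
10. 2535.211ms @ 6 + 633.803ms (3/2)
11. 3169.014ms @ 15/2 + 633.803ms (3/2)

note 5 onset = 27/7b = 1629.779ms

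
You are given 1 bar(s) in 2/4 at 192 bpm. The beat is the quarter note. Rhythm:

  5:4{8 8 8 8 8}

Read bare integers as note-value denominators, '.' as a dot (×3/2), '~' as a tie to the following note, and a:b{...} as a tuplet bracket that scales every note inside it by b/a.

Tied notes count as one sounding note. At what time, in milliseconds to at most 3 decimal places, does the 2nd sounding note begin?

1. 0.0ms @ 0 + 125.0ms (2/5)
2. 125.0ms @ 2/5 + 125.0ms (2/5)
3. 250.0ms @ 4/5 + 125.0ms (2/5)
4. 375.0ms @ 6/5 + 125.0ms (2/5)
5. 500.0ms @ 8/5 + 125.0ms (2/5)

note 2 onset = 2/5b = 125.0ms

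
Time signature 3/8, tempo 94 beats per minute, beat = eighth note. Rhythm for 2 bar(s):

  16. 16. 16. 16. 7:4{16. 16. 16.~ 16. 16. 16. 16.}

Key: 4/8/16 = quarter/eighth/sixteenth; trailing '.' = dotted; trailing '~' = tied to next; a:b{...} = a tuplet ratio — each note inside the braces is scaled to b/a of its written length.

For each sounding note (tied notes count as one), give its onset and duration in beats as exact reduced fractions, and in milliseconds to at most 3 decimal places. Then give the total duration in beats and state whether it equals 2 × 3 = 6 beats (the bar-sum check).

1) 0.0ms=0b +478.723ms=3/4b
2) 478.723ms=3/4b +478.723ms=3/4b
3) 957.447ms=3/2b +478.723ms=3/4b
4) 1436.17ms=9/4b +478.723ms=3/4b
5) 1914.894ms=3b +273.556ms=3/7b
6) 2188.45ms=24/7b +273.556ms=3/7b
7) 2462.006ms=27/7b +547.112ms=6/7b
8) 3009.119ms=33/7b +273.556ms=3/7b
9) 3282.675ms=36/7b +273.556ms=3/7b
10) 3556.231ms=39/7b +273.556ms=3/7b
Σ=6b of 6 (94bpm 3/8) — PASS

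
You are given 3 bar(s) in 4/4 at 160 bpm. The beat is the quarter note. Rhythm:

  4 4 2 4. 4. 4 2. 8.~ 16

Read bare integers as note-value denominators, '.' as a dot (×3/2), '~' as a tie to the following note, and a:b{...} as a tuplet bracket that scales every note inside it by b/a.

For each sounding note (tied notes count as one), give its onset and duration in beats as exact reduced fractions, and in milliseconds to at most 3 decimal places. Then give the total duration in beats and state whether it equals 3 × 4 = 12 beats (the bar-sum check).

1) 0.0ms=0b +375.0ms=1b
2) 375.0ms=1b +375.0ms=1b
3) 750.0ms=2b +750.0ms=2b
4) 1500.0ms=4b +562.5ms=3/2b
5) 2062.5ms=11/2b +562.5ms=3/2b
6) 2625.0ms=7b +375.0ms=1b
7) 3000.0ms=8b +1125.0ms=3b
8) 4125.0ms=11b +375.0ms=1b
Σ=12b of 12 (160bpm 4/4) — PASS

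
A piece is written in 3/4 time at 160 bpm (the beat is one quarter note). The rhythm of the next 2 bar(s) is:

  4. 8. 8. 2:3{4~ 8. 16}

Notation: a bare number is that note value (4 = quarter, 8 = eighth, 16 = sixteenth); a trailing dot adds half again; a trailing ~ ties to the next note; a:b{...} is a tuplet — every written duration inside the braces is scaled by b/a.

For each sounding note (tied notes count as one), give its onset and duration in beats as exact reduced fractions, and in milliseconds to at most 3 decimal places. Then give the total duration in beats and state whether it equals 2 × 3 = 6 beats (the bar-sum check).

1) 0.0ms=0b +562.5ms=3/2b
2) 562.5ms=3/2b +281.25ms=3/4b
3) 843.75ms=9/4b +281.25ms=3/4b
4) 1125.0ms=3b +984.375ms=21/8b
5) 2109.375ms=45/8b +140.625ms=3/8b
Σ=6b of 6 (160bpm 3/4) — PASS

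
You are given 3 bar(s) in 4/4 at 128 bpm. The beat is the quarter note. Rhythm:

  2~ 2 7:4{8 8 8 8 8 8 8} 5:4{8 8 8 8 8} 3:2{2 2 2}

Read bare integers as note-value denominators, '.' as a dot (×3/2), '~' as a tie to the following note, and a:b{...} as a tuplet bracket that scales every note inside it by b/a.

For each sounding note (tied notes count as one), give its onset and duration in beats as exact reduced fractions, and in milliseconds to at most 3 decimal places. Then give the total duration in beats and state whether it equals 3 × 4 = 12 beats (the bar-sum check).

1) 0.0ms=0b +1875.0ms=4b
2) 1875.0ms=4b +133.929ms=2/7b
3) 2008.929ms=30/7b +133.929ms=2/7b
4) 2142.857ms=32/7b +133.929ms=2/7b
5) 2276.786ms=34/7b +133.929ms=2/7b
6) 2410.714ms=36/7b +133.929ms=2/7b
7) 2544.643ms=38/7b +133.929ms=2/7b
8) 2678.571ms=40/7b +133.929ms=2/7b
9) 2812.5ms=6b +187.5ms=2/5b
10) 3000.0ms=32/5b +187.5ms=2/5b
11) 3187.5ms=34/5b +187.5ms=2/5b
12) 3375.0ms=36/5b +187.5ms=2/5b
13) 3562.5ms=38/5b +187.5ms=2/5b
14) 3750.0ms=8b +625.0ms=4/3b
15) 4375.0ms=28/3b +625.0ms=4/3b
16) 5000.0ms=32/3b +625.0ms=4/3b
Σ=12b of 12 (128bpm 4/4) — PASS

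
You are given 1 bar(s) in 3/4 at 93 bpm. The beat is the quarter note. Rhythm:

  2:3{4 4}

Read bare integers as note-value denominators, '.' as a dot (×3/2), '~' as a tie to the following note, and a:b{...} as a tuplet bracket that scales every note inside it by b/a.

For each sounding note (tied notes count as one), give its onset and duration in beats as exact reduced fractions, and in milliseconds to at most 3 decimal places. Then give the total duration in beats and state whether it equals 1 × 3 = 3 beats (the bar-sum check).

1) 0.0ms=0b +967.742ms=3/2b
2) 967.742ms=3/2b +967.742ms=3/2b
Σ=3b of 3 (93bpm 3/4) — PASS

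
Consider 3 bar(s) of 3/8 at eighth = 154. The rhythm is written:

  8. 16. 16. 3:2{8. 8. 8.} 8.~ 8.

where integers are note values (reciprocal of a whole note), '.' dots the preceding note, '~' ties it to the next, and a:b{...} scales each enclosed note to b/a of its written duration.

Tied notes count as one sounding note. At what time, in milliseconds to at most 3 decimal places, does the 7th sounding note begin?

note 7 onset = 6b = 2337.662ms

1. 0.0ms @ 0 + 584.416ms (3/2)
2. 584.416ms @ 3/2 + 292.208ms (3/4)
3. 876.623ms @ 9/4 + 292.208ms (3/4)
4. 1168.831ms @ 3 + 389.61ms (1)
5. 1558.442ms @ 4 + 389.61ms (1)
6. 1948.052ms @ 5 + 389.61ms (1)
7. 2337.662ms @ 6 + 1168.831ms (3)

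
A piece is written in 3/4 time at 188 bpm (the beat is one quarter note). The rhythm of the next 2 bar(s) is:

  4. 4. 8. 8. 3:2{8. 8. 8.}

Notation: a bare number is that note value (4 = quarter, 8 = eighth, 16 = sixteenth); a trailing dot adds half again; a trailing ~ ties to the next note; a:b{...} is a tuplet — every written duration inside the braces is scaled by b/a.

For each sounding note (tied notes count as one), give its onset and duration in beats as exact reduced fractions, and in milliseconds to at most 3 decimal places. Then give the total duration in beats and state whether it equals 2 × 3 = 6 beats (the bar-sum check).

1) 0.0ms=0b +478.723ms=3/2b
2) 478.723ms=3/2b +478.723ms=3/2b
3) 957.447ms=3b +239.362ms=3/4b
4) 1196.809ms=15/4b +239.362ms=3/4b
5) 1436.17ms=9/2b +159.574ms=1/2b
6) 1595.745ms=5b +159.574ms=1/2b
7) 1755.319ms=11/2b +159.574ms=1/2b
Σ=6b of 6 (188bpm 3/4) — PASS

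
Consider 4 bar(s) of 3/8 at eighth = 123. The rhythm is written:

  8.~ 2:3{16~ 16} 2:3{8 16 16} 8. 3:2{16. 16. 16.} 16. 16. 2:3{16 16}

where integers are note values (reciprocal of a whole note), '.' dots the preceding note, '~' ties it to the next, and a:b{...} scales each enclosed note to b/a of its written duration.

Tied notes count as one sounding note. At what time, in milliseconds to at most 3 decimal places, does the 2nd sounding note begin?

1. 0.0ms @ 0 + 1463.415ms (3)
2. 1463.415ms @ 3 + 731.707ms (3/2)
3. 2195.122ms @ 9/2 + 365.854ms (3/4)
4. 2560.976ms @ 21/4 + 365.854ms (3/4)
5. 2926.829ms @ 6 + 731.707ms (3/2)
6. 3658.537ms @ 15/2 + 243.902ms (1/2)
7. 3902.439ms @ 8 + 243.902ms (1/2)
8. 4146.341ms @ 17/2 + 243.902ms (1/2)
9. 4390.244ms @ 9 + 365.854ms (3/4)
10. 4756.098ms @ 39/4 + 365.854ms (3/4)
11. 5121.951ms @ 21/2 + 365.854ms (3/4)
12. 5487.805ms @ 45/4 + 365.854ms (3/4)

note 2 onset = 3b = 1463.415ms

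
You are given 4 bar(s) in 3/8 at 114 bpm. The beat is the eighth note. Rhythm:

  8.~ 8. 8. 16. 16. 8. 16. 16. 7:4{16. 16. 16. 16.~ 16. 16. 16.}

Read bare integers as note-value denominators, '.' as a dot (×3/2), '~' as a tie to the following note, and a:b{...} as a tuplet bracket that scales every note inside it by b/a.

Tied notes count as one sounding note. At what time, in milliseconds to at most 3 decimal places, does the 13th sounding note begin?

note 13 onset = 81/7b = 6090.226ms

1. 0.0ms @ 0 + 1578.947ms (3)
2. 1578.947ms @ 3 + 789.474ms (3/2)
3. 2368.421ms @ 9/2 + 394.737ms (3/4)
4. 2763.158ms @ 21/4 + 394.737ms (3/4)
5. 3157.895ms @ 6 + 789.474ms (3/2)
6. 3947.368ms @ 15/2 + 394.737ms (3/4)
7. 4342.105ms @ 33/4 + 394.737ms (3/4)
8. 4736.842ms @ 9 + 225.564ms (3/7)
9. 4962.406ms @ 66/7 + 225.564ms (3/7)
10. 5187.97ms @ 69/7 + 225.564ms (3/7)
11. 5413.534ms @ 72/7 + 451.128ms (6/7)
12. 5864.662ms @ 78/7 + 225.564ms (3/7)
13. 6090.226ms @ 81/7 + 225.564ms (3/7)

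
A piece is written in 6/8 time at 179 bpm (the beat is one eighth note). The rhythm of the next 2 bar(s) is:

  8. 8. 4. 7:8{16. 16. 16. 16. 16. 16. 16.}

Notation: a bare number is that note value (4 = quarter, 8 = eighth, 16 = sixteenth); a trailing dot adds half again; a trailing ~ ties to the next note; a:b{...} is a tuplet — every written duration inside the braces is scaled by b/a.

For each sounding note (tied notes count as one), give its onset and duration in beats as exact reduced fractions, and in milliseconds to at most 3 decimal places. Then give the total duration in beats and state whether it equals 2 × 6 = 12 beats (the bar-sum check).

1) 0.0ms=0b +502.793ms=3/2b
2) 502.793ms=3/2b +502.793ms=3/2b
3) 1005.587ms=3b +1005.587ms=3b
4) 2011.173ms=6b +287.31ms=6/7b
5) 2298.484ms=48/7b +287.31ms=6/7b
6) 2585.794ms=54/7b +287.31ms=6/7b
7) 2873.105ms=60/7b +287.31ms=6/7b
8) 3160.415ms=66/7b +287.31ms=6/7b
9) 3447.725ms=72/7b +287.31ms=6/7b
10) 3735.036ms=78/7b +287.31ms=6/7b
Σ=12b of 12 (179bpm 6/8) — PASS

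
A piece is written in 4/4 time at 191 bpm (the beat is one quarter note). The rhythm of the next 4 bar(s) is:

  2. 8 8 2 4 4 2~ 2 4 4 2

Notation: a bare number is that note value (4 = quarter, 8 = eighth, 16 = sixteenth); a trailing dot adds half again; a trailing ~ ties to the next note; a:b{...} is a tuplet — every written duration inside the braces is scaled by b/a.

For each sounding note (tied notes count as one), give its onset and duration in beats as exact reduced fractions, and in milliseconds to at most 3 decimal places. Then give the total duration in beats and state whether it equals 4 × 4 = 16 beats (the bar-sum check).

1) 0.0ms=0b +942.408ms=3b
2) 942.408ms=3b +157.068ms=1/2b
3) 1099.476ms=7/2b +157.068ms=1/2b
4) 1256.545ms=4b +628.272ms=2b
5) 1884.817ms=6b +314.136ms=1b
6) 2198.953ms=7b +314.136ms=1b
7) 2513.089ms=8b +1256.545ms=4b
8) 3769.634ms=12b +314.136ms=1b
9) 4083.77ms=13b +314.136ms=1b
10) 4397.906ms=14b +628.272ms=2b
Σ=16b of 16 (191bpm 4/4) — PASS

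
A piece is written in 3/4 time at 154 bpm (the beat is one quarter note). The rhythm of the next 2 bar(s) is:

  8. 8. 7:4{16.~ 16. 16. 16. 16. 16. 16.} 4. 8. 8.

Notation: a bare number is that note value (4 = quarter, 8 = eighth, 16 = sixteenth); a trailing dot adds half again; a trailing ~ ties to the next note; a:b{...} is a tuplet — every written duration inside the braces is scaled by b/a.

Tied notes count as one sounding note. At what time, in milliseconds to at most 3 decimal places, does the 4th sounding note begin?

note 4 onset = 27/14b = 751.391ms

1. 0.0ms @ 0 + 292.208ms (3/4)
2. 292.208ms @ 3/4 + 292.208ms (3/4)
3. 584.416ms @ 3/2 + 166.976ms (3/7)
4. 751.391ms @ 27/14 + 83.488ms (3/14)
5. 834.879ms @ 15/7 + 83.488ms (3/14)
6. 918.367ms @ 33/14 + 83.488ms (3/14)
7. 1001.855ms @ 18/7 + 83.488ms (3/14)
8. 1085.343ms @ 39/14 + 83.488ms (3/14)
9. 1168.831ms @ 3 + 584.416ms (3/2)
10. 1753.247ms @ 9/2 + 292.208ms (3/4)
11. 2045.455ms @ 21/4 + 292.208ms (3/4)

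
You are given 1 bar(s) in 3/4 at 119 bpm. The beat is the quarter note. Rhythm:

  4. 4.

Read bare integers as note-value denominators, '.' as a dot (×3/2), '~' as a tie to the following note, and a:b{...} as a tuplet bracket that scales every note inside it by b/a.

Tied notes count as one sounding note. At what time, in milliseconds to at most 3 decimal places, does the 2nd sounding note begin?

note 2 onset = 3/2b = 756.303ms

1. 0.0ms @ 0 + 756.303ms (3/2)
2. 756.303ms @ 3/2 + 756.303ms (3/2)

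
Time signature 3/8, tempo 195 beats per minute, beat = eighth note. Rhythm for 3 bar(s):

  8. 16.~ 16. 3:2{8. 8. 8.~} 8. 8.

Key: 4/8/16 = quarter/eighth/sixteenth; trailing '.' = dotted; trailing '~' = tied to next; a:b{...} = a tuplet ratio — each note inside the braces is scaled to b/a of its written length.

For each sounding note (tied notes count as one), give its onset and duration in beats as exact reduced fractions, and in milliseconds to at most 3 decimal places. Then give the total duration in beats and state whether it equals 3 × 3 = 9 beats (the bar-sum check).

1) 0.0ms=0b +461.538ms=3/2b
2) 461.538ms=3/2b +461.538ms=3/2b
3) 923.077ms=3b +307.692ms=1b
4) 1230.769ms=4b +307.692ms=1b
5) 1538.462ms=5b +769.231ms=5/2b
6) 2307.692ms=15/2b +461.538ms=3/2b
Σ=9b of 9 (195bpm 3/8) — PASS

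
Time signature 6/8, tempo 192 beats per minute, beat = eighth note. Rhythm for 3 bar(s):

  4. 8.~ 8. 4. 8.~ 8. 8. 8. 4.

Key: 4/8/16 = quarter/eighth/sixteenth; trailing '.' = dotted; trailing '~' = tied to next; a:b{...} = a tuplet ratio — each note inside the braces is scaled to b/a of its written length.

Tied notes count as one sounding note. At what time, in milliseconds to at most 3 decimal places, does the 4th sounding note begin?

note 4 onset = 9b = 2812.5ms

1. 0.0ms @ 0 + 937.5ms (3)
2. 937.5ms @ 3 + 937.5ms (3)
3. 1875.0ms @ 6 + 937.5ms (3)
4. 2812.5ms @ 9 + 937.5ms (3)
5. 3750.0ms @ 12 + 468.75ms (3/2)
6. 4218.75ms @ 27/2 + 468.75ms (3/2)
7. 4687.5ms @ 15 + 937.5ms (3)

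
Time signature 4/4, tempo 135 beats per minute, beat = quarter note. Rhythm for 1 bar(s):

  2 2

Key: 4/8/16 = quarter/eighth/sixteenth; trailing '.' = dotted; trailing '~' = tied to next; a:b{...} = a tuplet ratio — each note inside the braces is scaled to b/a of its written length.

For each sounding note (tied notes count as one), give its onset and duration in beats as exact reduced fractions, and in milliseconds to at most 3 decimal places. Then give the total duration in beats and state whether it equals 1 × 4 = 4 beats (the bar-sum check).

1) 0.0ms=0b +888.889ms=2b
2) 888.889ms=2b +888.889ms=2b
Σ=4b of 4 (135bpm 4/4) — PASS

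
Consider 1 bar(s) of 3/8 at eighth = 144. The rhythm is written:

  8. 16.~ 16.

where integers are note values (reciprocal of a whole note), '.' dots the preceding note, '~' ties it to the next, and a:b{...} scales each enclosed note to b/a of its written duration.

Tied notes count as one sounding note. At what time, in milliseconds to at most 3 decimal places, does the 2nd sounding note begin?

note 2 onset = 3/2b = 625.0ms

1. 0.0ms @ 0 + 625.0ms (3/2)
2. 625.0ms @ 3/2 + 625.0ms (3/2)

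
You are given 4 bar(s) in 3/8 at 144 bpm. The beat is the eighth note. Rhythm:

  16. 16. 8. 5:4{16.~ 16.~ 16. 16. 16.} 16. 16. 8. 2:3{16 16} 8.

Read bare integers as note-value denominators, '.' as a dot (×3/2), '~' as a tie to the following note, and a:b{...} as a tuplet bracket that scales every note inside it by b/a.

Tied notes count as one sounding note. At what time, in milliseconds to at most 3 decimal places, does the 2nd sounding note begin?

note 2 onset = 3/4b = 312.5ms

1. 0.0ms @ 0 + 312.5ms (3/4)
2. 312.5ms @ 3/4 + 312.5ms (3/4)
3. 625.0ms @ 3/2 + 625.0ms (3/2)
4. 1250.0ms @ 3 + 750.0ms (9/5)
5. 2000.0ms @ 24/5 + 250.0ms (3/5)
6. 2250.0ms @ 27/5 + 250.0ms (3/5)
7. 2500.0ms @ 6 + 312.5ms (3/4)
8. 2812.5ms @ 27/4 + 312.5ms (3/4)
9. 3125.0ms @ 15/2 + 625.0ms (3/2)
10. 3750.0ms @ 9 + 312.5ms (3/4)
11. 4062.5ms @ 39/4 + 312.5ms (3/4)
12. 4375.0ms @ 21/2 + 625.0ms (3/2)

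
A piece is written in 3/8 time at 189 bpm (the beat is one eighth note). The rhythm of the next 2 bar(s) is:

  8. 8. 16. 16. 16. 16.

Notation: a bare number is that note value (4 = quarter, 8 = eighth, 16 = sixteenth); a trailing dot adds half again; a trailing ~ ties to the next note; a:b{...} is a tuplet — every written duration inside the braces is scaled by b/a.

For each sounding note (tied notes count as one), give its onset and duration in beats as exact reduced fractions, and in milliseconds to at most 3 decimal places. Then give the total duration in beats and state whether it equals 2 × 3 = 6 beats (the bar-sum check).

1) 0.0ms=0b +476.19ms=3/2b
2) 476.19ms=3/2b +476.19ms=3/2b
3) 952.381ms=3b +238.095ms=3/4b
4) 1190.476ms=15/4b +238.095ms=3/4b
5) 1428.571ms=9/2b +238.095ms=3/4b
6) 1666.667ms=21/4b +238.095ms=3/4b
Σ=6b of 6 (189bpm 3/8) — PASS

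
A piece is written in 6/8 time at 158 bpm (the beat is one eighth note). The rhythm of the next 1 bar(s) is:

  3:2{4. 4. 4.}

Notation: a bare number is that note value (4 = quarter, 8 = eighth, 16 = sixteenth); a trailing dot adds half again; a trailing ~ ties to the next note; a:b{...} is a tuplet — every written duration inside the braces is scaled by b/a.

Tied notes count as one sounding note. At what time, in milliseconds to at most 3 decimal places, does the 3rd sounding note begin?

1. 0.0ms @ 0 + 759.494ms (2)
2. 759.494ms @ 2 + 759.494ms (2)
3. 1518.987ms @ 4 + 759.494ms (2)

note 3 onset = 4b = 1518.987ms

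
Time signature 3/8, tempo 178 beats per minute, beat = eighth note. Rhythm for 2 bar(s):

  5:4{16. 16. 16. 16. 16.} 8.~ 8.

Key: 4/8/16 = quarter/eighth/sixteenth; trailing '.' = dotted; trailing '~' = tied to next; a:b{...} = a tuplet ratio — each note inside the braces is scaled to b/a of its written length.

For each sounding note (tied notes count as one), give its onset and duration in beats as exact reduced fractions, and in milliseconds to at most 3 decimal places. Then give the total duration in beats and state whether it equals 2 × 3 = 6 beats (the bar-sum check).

1) 0.0ms=0b +202.247ms=3/5b
2) 202.247ms=3/5b +202.247ms=3/5b
3) 404.494ms=6/5b +202.247ms=3/5b
4) 606.742ms=9/5b +202.247ms=3/5b
5) 808.989ms=12/5b +202.247ms=3/5b
6) 1011.236ms=3b +1011.236ms=3b
Σ=6b of 6 (178bpm 3/8) — PASS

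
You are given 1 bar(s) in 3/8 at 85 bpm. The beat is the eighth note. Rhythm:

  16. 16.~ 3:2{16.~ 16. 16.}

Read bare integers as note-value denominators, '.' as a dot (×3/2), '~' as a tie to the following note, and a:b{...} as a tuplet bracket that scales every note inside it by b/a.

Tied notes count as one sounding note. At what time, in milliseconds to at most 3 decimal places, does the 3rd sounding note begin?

note 3 onset = 5/2b = 1764.706ms

1. 0.0ms @ 0 + 529.412ms (3/4)
2. 529.412ms @ 3/4 + 1235.294ms (7/4)
3. 1764.706ms @ 5/2 + 352.941ms (1/2)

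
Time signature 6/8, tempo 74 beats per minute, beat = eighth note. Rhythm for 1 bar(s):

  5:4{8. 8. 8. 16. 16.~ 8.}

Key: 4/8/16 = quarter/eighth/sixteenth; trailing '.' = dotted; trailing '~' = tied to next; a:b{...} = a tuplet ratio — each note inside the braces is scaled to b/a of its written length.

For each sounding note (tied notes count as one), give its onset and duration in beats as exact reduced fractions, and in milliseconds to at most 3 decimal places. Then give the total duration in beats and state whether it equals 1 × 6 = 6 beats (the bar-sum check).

1) 0.0ms=0b +972.973ms=6/5b
2) 972.973ms=6/5b +972.973ms=6/5b
3) 1945.946ms=12/5b +972.973ms=6/5b
4) 2918.919ms=18/5b +486.486ms=3/5b
5) 3405.405ms=21/5b +1459.459ms=9/5b
Σ=6b of 6 (74bpm 6/8) — PASS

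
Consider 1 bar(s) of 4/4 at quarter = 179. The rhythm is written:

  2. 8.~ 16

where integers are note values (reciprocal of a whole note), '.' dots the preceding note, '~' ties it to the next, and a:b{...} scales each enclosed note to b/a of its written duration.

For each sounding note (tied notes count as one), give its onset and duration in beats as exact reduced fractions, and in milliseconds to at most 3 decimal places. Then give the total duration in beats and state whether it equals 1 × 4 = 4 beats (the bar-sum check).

1) 0.0ms=0b +1005.587ms=3b
2) 1005.587ms=3b +335.196ms=1b
Σ=4b of 4 (179bpm 4/4) — PASS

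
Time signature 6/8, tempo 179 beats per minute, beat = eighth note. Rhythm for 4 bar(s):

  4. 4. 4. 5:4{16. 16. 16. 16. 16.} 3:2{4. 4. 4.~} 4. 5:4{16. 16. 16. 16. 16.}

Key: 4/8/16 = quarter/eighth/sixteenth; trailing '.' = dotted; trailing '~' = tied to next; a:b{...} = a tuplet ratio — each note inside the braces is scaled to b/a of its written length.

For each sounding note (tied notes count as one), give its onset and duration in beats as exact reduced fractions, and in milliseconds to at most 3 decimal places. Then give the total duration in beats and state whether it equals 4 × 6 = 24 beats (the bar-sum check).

1) 0.0ms=0b +1005.587ms=3b
2) 1005.587ms=3b +1005.587ms=3b
3) 2011.173ms=6b +1005.587ms=3b
4) 3016.76ms=9b +201.117ms=3/5b
5) 3217.877ms=48/5b +201.117ms=3/5b
6) 3418.994ms=51/5b +201.117ms=3/5b
7) 3620.112ms=54/5b +201.117ms=3/5b
8) 3821.229ms=57/5b +201.117ms=3/5b
9) 4022.346ms=12b +670.391ms=2b
10) 4692.737ms=14b +670.391ms=2b
11) 5363.128ms=16b +1675.978ms=5b
12) 7039.106ms=21b +201.117ms=3/5b
13) 7240.223ms=108/5b +201.117ms=3/5b
14) 7441.341ms=111/5b +201.117ms=3/5b
15) 7642.458ms=114/5b +201.117ms=3/5b
16) 7843.575ms=117/5b +201.117ms=3/5b
Σ=24b of 24 (179bpm 6/8) — PASS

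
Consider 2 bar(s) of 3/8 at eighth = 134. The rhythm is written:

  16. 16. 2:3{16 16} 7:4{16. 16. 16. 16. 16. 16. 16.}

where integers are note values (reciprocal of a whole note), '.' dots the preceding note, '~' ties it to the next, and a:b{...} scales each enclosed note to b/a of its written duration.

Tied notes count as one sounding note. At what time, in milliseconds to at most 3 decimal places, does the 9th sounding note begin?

note 9 onset = 33/7b = 2110.874ms

1. 0.0ms @ 0 + 335.821ms (3/4)
2. 335.821ms @ 3/4 + 335.821ms (3/4)
3. 671.642ms @ 3/2 + 335.821ms (3/4)
4. 1007.463ms @ 9/4 + 335.821ms (3/4)
5. 1343.284ms @ 3 + 191.898ms (3/7)
6. 1535.181ms @ 24/7 + 191.898ms (3/7)
7. 1727.079ms @ 27/7 + 191.898ms (3/7)
8. 1918.977ms @ 30/7 + 191.898ms (3/7)
9. 2110.874ms @ 33/7 + 191.898ms (3/7)
10. 2302.772ms @ 36/7 + 191.898ms (3/7)
11. 2494.67ms @ 39/7 + 191.898ms (3/7)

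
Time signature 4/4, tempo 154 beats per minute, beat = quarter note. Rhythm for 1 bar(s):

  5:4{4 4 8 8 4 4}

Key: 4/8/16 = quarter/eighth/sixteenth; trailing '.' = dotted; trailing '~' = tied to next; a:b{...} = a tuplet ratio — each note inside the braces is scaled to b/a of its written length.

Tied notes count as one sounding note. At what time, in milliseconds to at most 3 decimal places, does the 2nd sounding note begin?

1. 0.0ms @ 0 + 311.688ms (4/5)
2. 311.688ms @ 4/5 + 311.688ms (4/5)
3. 623.377ms @ 8/5 + 155.844ms (2/5)
4. 779.221ms @ 2 + 155.844ms (2/5)
5. 935.065ms @ 12/5 + 311.688ms (4/5)
6. 1246.753ms @ 16/5 + 311.688ms (4/5)

note 2 onset = 4/5b = 311.688ms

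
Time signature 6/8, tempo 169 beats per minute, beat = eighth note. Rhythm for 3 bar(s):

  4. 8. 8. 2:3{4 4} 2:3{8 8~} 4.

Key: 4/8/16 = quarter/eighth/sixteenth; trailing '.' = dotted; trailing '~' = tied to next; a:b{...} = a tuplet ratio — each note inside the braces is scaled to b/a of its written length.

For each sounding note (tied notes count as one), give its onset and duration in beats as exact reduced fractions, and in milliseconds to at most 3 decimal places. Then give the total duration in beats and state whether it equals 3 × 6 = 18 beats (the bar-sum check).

1) 0.0ms=0b +1065.089ms=3b
2) 1065.089ms=3b +532.544ms=3/2b
3) 1597.633ms=9/2b +532.544ms=3/2b
4) 2130.178ms=6b +1065.089ms=3b
5) 3195.266ms=9b +1065.089ms=3b
6) 4260.355ms=12b +532.544ms=3/2b
7) 4792.899ms=27/2b +1597.633ms=9/2b
Σ=18b of 18 (169bpm 6/8) — PASS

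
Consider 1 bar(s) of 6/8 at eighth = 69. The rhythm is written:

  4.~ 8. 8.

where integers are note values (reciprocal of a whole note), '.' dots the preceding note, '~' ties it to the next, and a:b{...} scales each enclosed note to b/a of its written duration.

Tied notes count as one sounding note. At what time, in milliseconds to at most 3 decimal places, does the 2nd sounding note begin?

note 2 onset = 9/2b = 3913.043ms

1. 0.0ms @ 0 + 3913.043ms (9/2)
2. 3913.043ms @ 9/2 + 1304.348ms (3/2)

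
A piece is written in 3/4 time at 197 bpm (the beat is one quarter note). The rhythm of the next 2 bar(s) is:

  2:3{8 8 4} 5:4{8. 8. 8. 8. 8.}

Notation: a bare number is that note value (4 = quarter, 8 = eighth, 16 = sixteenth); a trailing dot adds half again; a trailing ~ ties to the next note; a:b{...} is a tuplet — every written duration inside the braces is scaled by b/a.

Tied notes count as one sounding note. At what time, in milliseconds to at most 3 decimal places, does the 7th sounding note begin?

note 7 onset = 24/5b = 1461.929ms

1. 0.0ms @ 0 + 228.426ms (3/4)
2. 228.426ms @ 3/4 + 228.426ms (3/4)
3. 456.853ms @ 3/2 + 456.853ms (3/2)
4. 913.706ms @ 3 + 182.741ms (3/5)
5. 1096.447ms @ 18/5 + 182.741ms (3/5)
6. 1279.188ms @ 21/5 + 182.741ms (3/5)
7. 1461.929ms @ 24/5 + 182.741ms (3/5)
8. 1644.67ms @ 27/5 + 182.741ms (3/5)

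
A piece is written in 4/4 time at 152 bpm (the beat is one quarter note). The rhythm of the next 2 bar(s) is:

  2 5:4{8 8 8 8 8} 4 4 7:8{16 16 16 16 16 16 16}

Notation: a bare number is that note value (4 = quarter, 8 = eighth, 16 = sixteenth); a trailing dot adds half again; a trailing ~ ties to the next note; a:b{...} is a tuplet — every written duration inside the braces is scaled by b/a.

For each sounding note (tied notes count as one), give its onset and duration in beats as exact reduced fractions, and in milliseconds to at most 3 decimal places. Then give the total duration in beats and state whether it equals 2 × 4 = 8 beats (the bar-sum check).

1) 0.0ms=0b +789.474ms=2b
2) 789.474ms=2b +157.895ms=2/5b
3) 947.368ms=12/5b +157.895ms=2/5b
4) 1105.263ms=14/5b +157.895ms=2/5b
5) 1263.158ms=16/5b +157.895ms=2/5b
6) 1421.053ms=18/5b +157.895ms=2/5b
7) 1578.947ms=4b +394.737ms=1b
8) 1973.684ms=5b +394.737ms=1b
9) 2368.421ms=6b +112.782ms=2/7b
10) 2481.203ms=44/7b +112.782ms=2/7b
11) 2593.985ms=46/7b +112.782ms=2/7b
12) 2706.767ms=48/7b +112.782ms=2/7b
13) 2819.549ms=50/7b +112.782ms=2/7b
14) 2932.331ms=52/7b +112.782ms=2/7b
15) 3045.113ms=54/7b +112.782ms=2/7b
Σ=8b of 8 (152bpm 4/4) — PASS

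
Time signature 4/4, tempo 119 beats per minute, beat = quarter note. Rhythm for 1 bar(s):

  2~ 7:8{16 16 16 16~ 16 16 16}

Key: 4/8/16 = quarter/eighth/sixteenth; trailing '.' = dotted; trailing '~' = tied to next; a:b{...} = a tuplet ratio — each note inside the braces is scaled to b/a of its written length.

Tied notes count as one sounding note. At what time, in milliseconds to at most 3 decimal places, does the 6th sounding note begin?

1. 0.0ms @ 0 + 1152.461ms (16/7)
2. 1152.461ms @ 16/7 + 144.058ms (2/7)
3. 1296.519ms @ 18/7 + 144.058ms (2/7)
4. 1440.576ms @ 20/7 + 288.115ms (4/7)
5. 1728.691ms @ 24/7 + 144.058ms (2/7)
6. 1872.749ms @ 26/7 + 144.058ms (2/7)

note 6 onset = 26/7b = 1872.749ms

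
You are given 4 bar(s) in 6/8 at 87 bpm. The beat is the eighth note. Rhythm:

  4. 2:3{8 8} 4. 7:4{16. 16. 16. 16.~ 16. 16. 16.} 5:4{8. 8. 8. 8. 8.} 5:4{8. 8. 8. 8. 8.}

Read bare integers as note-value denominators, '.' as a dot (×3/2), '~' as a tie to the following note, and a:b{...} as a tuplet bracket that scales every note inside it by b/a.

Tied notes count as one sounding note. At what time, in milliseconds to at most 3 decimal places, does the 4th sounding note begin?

1. 0.0ms @ 0 + 2068.966ms (3)
2. 2068.966ms @ 3 + 1034.483ms (3/2)
3. 3103.448ms @ 9/2 + 1034.483ms (3/2)
4. 4137.931ms @ 6 + 2068.966ms (3)
5. 6206.897ms @ 9 + 295.567ms (3/7)
6. 6502.463ms @ 66/7 + 295.567ms (3/7)
7. 6798.03ms @ 69/7 + 295.567ms (3/7)
8. 7093.596ms @ 72/7 + 591.133ms (6/7)
9. 7684.729ms @ 78/7 + 295.567ms (3/7)
10. 7980.296ms @ 81/7 + 295.567ms (3/7)
11. 8275.862ms @ 12 + 827.586ms (6/5)
12. 9103.448ms @ 66/5 + 827.586ms (6/5)
13. 9931.034ms @ 72/5 + 827.586ms (6/5)
14. 10758.621ms @ 78/5 + 827.586ms (6/5)
15. 11586.207ms @ 84/5 + 827.586ms (6/5)
16. 12413.793ms @ 18 + 827.586ms (6/5)
17. 13241.379ms @ 96/5 + 827.586ms (6/5)
18. 14068.966ms @ 102/5 + 827.586ms (6/5)
19. 14896.552ms @ 108/5 + 827.586ms (6/5)
20. 15724.138ms @ 114/5 + 827.586ms (6/5)

note 4 onset = 6b = 4137.931ms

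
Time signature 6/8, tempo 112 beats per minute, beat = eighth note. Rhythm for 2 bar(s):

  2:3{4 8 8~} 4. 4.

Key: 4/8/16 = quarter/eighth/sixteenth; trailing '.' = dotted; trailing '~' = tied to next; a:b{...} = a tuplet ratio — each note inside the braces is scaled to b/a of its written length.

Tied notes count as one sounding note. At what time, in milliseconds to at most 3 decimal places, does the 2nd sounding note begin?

1. 0.0ms @ 0 + 1607.143ms (3)
2. 1607.143ms @ 3 + 803.571ms (3/2)
3. 2410.714ms @ 9/2 + 2410.714ms (9/2)
4. 4821.429ms @ 9 + 1607.143ms (3)

note 2 onset = 3b = 1607.143ms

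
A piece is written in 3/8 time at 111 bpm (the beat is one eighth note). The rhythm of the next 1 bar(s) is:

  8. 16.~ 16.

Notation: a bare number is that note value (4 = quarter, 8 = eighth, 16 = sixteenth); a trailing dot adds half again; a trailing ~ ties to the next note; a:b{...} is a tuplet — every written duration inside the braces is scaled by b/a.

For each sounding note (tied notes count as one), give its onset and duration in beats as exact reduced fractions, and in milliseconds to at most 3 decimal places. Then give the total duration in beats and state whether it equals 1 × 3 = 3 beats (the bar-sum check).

1) 0.0ms=0b +810.811ms=3/2b
2) 810.811ms=3/2b +810.811ms=3/2b
Σ=3b of 3 (111bpm 3/8) — PASS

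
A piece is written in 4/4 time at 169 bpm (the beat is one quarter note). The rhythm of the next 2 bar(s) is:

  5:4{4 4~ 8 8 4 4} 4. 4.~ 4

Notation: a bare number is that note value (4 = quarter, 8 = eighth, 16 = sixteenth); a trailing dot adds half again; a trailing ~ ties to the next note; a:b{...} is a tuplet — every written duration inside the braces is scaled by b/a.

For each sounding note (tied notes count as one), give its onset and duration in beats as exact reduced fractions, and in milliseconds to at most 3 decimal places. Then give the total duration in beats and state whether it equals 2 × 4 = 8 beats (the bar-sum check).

1) 0.0ms=0b +284.024ms=4/5b
2) 284.024ms=4/5b +426.036ms=6/5b
3) 710.059ms=2b +142.012ms=2/5b
4) 852.071ms=12/5b +284.024ms=4/5b
5) 1136.095ms=16/5b +284.024ms=4/5b
6) 1420.118ms=4b +532.544ms=3/2b
7) 1952.663ms=11/2b +887.574ms=5/2b
Σ=8b of 8 (169bpm 4/4) — PASS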